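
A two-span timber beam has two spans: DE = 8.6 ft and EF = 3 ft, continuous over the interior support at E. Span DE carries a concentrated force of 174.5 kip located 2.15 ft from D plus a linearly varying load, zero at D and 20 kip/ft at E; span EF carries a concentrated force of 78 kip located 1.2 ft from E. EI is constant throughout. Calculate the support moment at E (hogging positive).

M_E = 215.1 kip·ft

Release continuity at E by inserting a hinge; the redundant is the internal moment M_E. The primary structure is two simply-supported spans DE and EF.
Rotations at E on the released spans (each span's end-slope, ×1/EI):
  span DE: point load 174.5 at a = 2.15: Pab(L + a)/(6LEI) = 504.1/EI
  span DE: triangular load, peak 20: w₀L³/(45EI) = 282.7/EI
  span EF: point load 78 at a = 1.2: Pab(L + b)/(6LEI) = 44.93/EI
  relative rotation θ_0 = (786.8 + 44.93)/EI = 831.8/EI
A unit hogging moment at E produces rotation L₁/(3EI) + L₂/(3EI) = 3.867/EI.
Compatibility: M_E·(L₁+L₂)/(3EI) = θ_0, giving M_E = 215.1 kip·ft (hogging).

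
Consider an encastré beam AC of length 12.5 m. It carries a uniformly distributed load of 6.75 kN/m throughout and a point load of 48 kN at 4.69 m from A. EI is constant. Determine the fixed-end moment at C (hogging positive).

Take the two fixed-end moments M_A, M_C as redundants; the released structure is the simple span AC.
On the primary (simply-supported) span, the end slopes from the loading are:
  at A: UDL 6.75: wL³/(24EI) = 549.3/EI
  at C: UDL 6.75: wL³/(24EI) = 549.3/EI
  at A: point load 48 at a = 4.69: Pab(L + b)/(6LEI) = 476.1/EI
  at C: point load 48 at a = 4.69: Pab(L + a)/(6LEI) = 403/EI
  θ_A0 = 1025/EI,  θ_C0 = 952.3/EI
Flexibility coefficients: a unit moment at one end gives L/(3EI) there and L/(6EI) at the far end, so f₁₁ = f₂₂ = 4.167/EI and f₁₂ = f₂₁ = 2.083/EI.
Compatibility — zero rotation at each built-in end:
  4.167 M_A + 2.083 M_C = 1025
  2.083 M_A + 4.167 M_C = 952.3
Solving the pair gives M_A = 175.8 kN·m and M_C = 140.7 kN·m (hogging).

M_C = 140.7 kN·m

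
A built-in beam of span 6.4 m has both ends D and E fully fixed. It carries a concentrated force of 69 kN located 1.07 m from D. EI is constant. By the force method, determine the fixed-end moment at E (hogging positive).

Take the two fixed-end moments M_D, M_E as redundants; the released structure is the simple span DE.
On the primary (simply-supported) span, the end slopes from the loading are:
  at D: point load 69 at a = 1.07: Pab(L + b)/(6LEI) = 120.2/EI
  at E: point load 69 at a = 1.07: Pab(L + a)/(6LEI) = 76.55/EI
  θ_D0 = 120.2/EI,  θ_E0 = 76.55/EI
Flexibility coefficients: a unit moment at one end gives L/(3EI) there and L/(6EI) at the far end, so f₁₁ = f₂₂ = 2.133/EI and f₁₂ = f₂₁ = 1.067/EI.
Compatibility — zero rotation at each built-in end:
  2.133 M_D + 1.067 M_E = 120.2
  1.067 M_D + 2.133 M_E = 76.55
Solving the pair gives M_D = 51.21 kN·m and M_E = 10.28 kN·m (hogging).

M_E = 10.28 kN·m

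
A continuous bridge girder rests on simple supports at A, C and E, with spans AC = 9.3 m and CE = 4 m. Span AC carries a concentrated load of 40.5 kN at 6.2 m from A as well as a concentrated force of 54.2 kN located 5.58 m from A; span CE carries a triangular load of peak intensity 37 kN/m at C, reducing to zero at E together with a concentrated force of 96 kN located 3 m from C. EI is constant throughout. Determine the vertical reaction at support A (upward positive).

Insert a hinge at C; M_C is the redundant, and each span becomes simply supported.
Rotations at C on the released spans (each span's end-slope, ×1/EI):
  span AC: point load 40.5 at a = 6.2: Pab(L + a)/(6LEI) = 216.2/EI
  span AC: point load 54.2 at a = 5.58: Pab(L + a)/(6LEI) = 300/EI
  span CE: triangular load, peak 37: w₀L³/(45EI) = 52.62/EI
  span CE: point load 96 at a = 3: Pab(L + b)/(6LEI) = 60/EI
  relative rotation θ_0 = (516.2 + 112.6)/EI = 628.9/EI
A unit hogging moment at C produces rotation L₁/(3EI) + L₂/(3EI) = 4.433/EI.
Slope continuity at C: θ_0 = M_C·4.433/EI, so M_C = 628.9/4.433 = 141.8 kN·m (hogging).
Span AC, ΣM about A with M_C applied at C: R_C^{AC}·9.3 = 553.5 + 141.8, so R_C^{AC} = 74.77 kN and R_A = 94.7 − 74.77 = 19.93 kN.

R_A = 19.93 kN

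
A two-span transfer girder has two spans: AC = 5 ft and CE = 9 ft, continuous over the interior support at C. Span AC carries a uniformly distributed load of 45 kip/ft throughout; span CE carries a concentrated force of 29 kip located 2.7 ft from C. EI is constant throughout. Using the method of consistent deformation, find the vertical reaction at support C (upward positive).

R_C = 157.7 kip

Insert a hinge at C; M_C is the redundant, and each span becomes simply supported.
Discontinuity in slope at C on the released structure — sum the simple-span end rotations:
  span AC: UDL 45: wL³/(24EI) = 234.4/EI
  span CE: point load 29 at a = 2.7: Pab(L + b)/(6LEI) = 139.8/EI
  relative rotation θ_0 = (234.4 + 139.8)/EI = 374.1/EI
A unit hogging moment at C produces rotation L₁/(3EI) + L₂/(3EI) = 4.667/EI.
Slope continuity at C: θ_0 = M_C·4.667/EI, so M_C = 374.1/4.667 = 80.17 kip·ft (hogging).
Span AC, ΣM about A with M_C applied at C: R_C^{AC}·5 = 562.5 + 80.17, so R_C^{AC} = 128.5 kip and R_A = 225 − 128.5 = 96.47 kip.
Span CE, ΣM about E: R_C^{CE}·9 = 182.7 + 80.17, so R_C^{CE} = 29.21 kip and R_E = 29 − 29.21 = -0.2081 kip.
R_C = 128.5 + 29.21 = 157.7 kip.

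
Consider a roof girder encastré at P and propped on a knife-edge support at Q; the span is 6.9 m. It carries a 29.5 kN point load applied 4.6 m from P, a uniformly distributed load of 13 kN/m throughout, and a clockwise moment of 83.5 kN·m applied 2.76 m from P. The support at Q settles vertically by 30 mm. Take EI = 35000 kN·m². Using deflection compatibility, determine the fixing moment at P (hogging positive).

Take the reaction at Q as the redundant and release it; the primary structure is a cantilever fixed at P.
Deflection at Q on the released cantilever, summing each load's contribution:
  point load 29.5 at a = 4.6: Pa²(3L − a)/(6EI) = 1675/EI
  UDL 13: wL⁴/(8EI) = 3683/EI
  clockwise couple 83.5 at a = 2.76: M₀a(2L − a)/(2EI) = 1272/EI
  δ_0 = 6631/EI
Flexibility coefficient — unit upward force at Q: δ_{QQ} = L³/(3EI) = 109.5/EI.
With EI = 35000 kN·m²: δ_0 = 0.18944 m and δ_{QQ} = 0.003129 m/kN.
Compatibility — the beam at Q must follow the support down by 0.03 m: δ_0 − R_Q·δ_{QQ} = 0.03, so R_Q = (0.18944 − 0.03)/0.003129 = 50.96 kN.
Moment equilibrium about P: M_P = Σ(load moments about P) − R_Q·L = 528.7 − 50.96×6.9 = 177 kN·m.

M_P = 177 kN·m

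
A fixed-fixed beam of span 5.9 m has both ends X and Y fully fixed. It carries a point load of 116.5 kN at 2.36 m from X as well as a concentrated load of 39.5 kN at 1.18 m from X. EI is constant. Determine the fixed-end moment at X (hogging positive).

M_X = 128.8 kN·m

Release both end moments; the primary structure is a simply-supported span XY with redundants M_X and M_Y.
On the primary (simply-supported) span, the end slopes from the loading are:
  at X: point load 116.5 at a = 2.36: Pab(L + b)/(6LEI) = 259.5/EI
  at Y: point load 116.5 at a = 2.36: Pab(L + a)/(6LEI) = 227.1/EI
  at X: point load 39.5 at a = 1.18: Pab(L + b)/(6LEI) = 66/EI
  at Y: point load 39.5 at a = 1.18: Pab(L + a)/(6LEI) = 44/EI
  θ_X0 = 325.5/EI,  θ_Y0 = 271.1/EI
Flexibility coefficients: a unit moment at one end gives L/(3EI) there and L/(6EI) at the far end, so f₁₁ = f₂₂ = 1.967/EI and f₁₂ = f₂₁ = 0.9833/EI.
Compatibility — zero rotation at each built-in end:
  1.967 M_X + 0.9833 M_Y = 325.5
  0.9833 M_X + 1.967 M_Y = 271.1
Solving the pair gives M_X = 128.8 kN·m and M_Y = 73.44 kN·m (hogging).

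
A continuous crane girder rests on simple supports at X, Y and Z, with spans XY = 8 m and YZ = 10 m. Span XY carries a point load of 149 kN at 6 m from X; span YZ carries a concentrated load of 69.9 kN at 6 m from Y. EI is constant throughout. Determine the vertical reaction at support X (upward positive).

Release continuity at Y by inserting a hinge; the redundant is the internal moment M_Y. The primary structure is two simply-supported spans XY and YZ.
Discontinuity in slope at Y on the released structure — sum the simple-span end rotations:
  span XY: point load 149 at a = 6: Pab(L + a)/(6LEI) = 521.5/EI
  span YZ: point load 69.9 at a = 6: Pab(L + b)/(6LEI) = 391.4/EI
  relative rotation θ_0 = (521.5 + 391.4)/EI = 912.9/EI
A unit hogging moment at Y produces rotation L₁/(3EI) + L₂/(3EI) = 6/EI.
Compatibility: M_Y·(L₁+L₂)/(3EI) = θ_0, giving M_Y = 152.2 kN·m (hogging).
Span XY, ΣM about X with M_Y applied at Y: R_Y^{XY}·8 = 894 + 152.2, so R_Y^{XY} = 130.8 kN and R_X = 149 − 130.8 = 18.23 kN.

R_X = 18.23 kN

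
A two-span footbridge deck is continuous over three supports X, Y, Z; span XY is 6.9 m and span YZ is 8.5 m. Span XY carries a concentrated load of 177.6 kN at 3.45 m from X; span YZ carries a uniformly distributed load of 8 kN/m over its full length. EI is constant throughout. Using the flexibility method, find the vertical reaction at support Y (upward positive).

Insert a hinge at Y; M_Y is the redundant, and each span becomes simply supported.
Rotations at Y on the released spans (each span's end-slope, ×1/EI):
  span XY: point load 177.6 at a = 3.45: Pab(L + a)/(6LEI) = 528.5/EI
  span YZ: UDL 8: wL³/(24EI) = 204.7/EI
  relative rotation θ_0 = (528.5 + 204.7)/EI = 733.2/EI
A unit hogging moment at Y produces rotation L₁/(3EI) + L₂/(3EI) = 5.133/EI.
Compatibility: M_Y·(L₁+L₂)/(3EI) = θ_0, giving M_Y = 142.8 kN·m (hogging).
Span XY, ΣM about X with M_Y applied at Y: R_Y^{XY}·6.9 = 612.7 + 142.8, so R_Y^{XY} = 109.5 kN and R_X = 177.6 − 109.5 = 68.1 kN.
Span YZ, ΣM about Z: R_Y^{YZ}·8.5 = 289 + 142.8, so R_Y^{YZ} = 50.8 kN and R_Z = 68 − 50.8 = 17.2 kN.
R_Y = 109.5 + 50.8 = 160.3 kN.

R_Y = 160.3 kN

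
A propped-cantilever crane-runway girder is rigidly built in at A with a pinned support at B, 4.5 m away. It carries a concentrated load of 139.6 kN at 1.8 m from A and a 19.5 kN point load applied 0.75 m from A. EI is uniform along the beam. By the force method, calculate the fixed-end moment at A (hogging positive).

M_A = 131.8 kN·m

Release the roller at B. Primary structure: cantilever fixed at A.
Primary-structure tip deflection at B by superposition:
  point load 139.6 at a = 1.8: Pa²(3L − a)/(6EI) = 882/EI
  point load 19.5 at a = 0.75: Pa²(3L − a)/(6EI) = 23.31/EI
  δ_0 = 905.3/EI
Tip deflection under a unit load at B: L³/(3EI) = 30.38/EI.
The prop prevents deflection at B: R_B = δ_0/δ_{BB} = 905.3/30.38 = 29.8 kN.
Moment equilibrium about A: M_A = Σ(load moments about A) − R_B·L = 265.9 − 29.8×4.5 = 131.8 kN·m.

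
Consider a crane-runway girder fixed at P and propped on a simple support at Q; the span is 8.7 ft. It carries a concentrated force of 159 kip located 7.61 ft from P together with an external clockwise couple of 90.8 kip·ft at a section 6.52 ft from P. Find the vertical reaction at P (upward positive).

R_P = 15.05 kip

Choose R_Q as the redundant. The primary structure is the cantilever fixed at P.
Deflection at Q on the released cantilever, summing each load's contribution:
  point load 159 at a = 7.61: Pa²(3L − a)/(6EI) = 28376/EI
  clockwise couple 90.8 at a = 6.52: M₀a(2L − a)/(2EI) = 3221/EI
  δ_0 = 31597/EI
Flexibility coefficient — unit upward force at Q: δ_{QQ} = L³/(3EI) = 219.5/EI.
The prop prevents deflection at Q: R_Q = δ_0/δ_{QQ} = 31597/219.5 = 143.9 kip.
Vertical equilibrium: R_P = ΣP − R_Q = 159 − 143.9 = 15.05 kip.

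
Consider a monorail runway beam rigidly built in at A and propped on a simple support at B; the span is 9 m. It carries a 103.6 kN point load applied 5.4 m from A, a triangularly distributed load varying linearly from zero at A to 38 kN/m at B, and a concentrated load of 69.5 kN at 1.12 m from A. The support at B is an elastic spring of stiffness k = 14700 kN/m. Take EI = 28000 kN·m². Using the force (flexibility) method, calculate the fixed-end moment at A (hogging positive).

M_A = 409.9 kN·m

Choose R_B as the redundant. The primary structure is the cantilever fixed at A.
Primary-structure tip deflection at B by superposition:
  point load 103.6 at a = 5.4: Pa²(3L − a)/(6EI) = 10876/EI
  triangular load, peak 38 at the free end: 11w₀L⁴/(120EI) = 22854/EI
  point load 69.5 at a = 1.12: Pa²(3L − a)/(6EI) = 376/EI
  δ_0 = 34106/EI
Tip deflection under a unit load at B: L³/(3EI) = 243/EI.
With EI = 28000 kN·m²: δ_0 = 1.2181 m and δ_{BB} = 0.008679 m/kN.
Compatibility — the spring shortens by R_B/k under the reaction it provides: δ_0 − R_B·δ_{BB} = R_B/k. With 1/k = 0.000068 m/kN, R_B = δ_0 / (δ_{BB} + 1/k) = 1.2181 / (0.008679 + 0.000068) = 139.3 kN.
Moment equilibrium about A: M_A = Σ(load moments about A) − R_B·L = 1663 − 139.3×9 = 409.9 kN·m.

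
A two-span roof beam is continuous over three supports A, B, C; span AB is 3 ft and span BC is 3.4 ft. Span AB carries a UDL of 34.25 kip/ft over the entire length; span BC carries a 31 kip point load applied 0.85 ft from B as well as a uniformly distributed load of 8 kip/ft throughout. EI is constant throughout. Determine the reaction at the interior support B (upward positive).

R_B = 109.2 kip

Take M_B as the redundant. Released structure: two simple spans AB and BC with a hinge at B.
Discontinuity in slope at B on the released structure — sum the simple-span end rotations:
  span AB: UDL 34.25: wL³/(24EI) = 38.53/EI
  span BC: point load 31 at a = 0.85: Pab(L + b)/(6LEI) = 19.6/EI
  span BC: UDL 8: wL³/(24EI) = 13.1/EI
  relative rotation θ_0 = (38.53 + 32.7)/EI = 71.23/EI
A unit hogging moment at B produces rotation L₁/(3EI) + L₂/(3EI) = 2.133/EI.
Slope continuity at B: θ_0 = M_B·2.133/EI, so M_B = 71.23/2.133 = 33.39 kip·ft (hogging).
Span AB, ΣM about A with M_B applied at B: R_B^{AB}·3 = 154.1 + 33.39, so R_B^{AB} = 62.5 kip and R_A = 102.8 − 62.5 = 40.25 kip.
Span BC, ΣM about C: R_B^{BC}·3.4 = 125.3 + 33.39, so R_B^{BC} = 46.67 kip and R_C = 58.2 − 46.67 = 11.53 kip.
R_B = 62.5 + 46.67 = 109.2 kip.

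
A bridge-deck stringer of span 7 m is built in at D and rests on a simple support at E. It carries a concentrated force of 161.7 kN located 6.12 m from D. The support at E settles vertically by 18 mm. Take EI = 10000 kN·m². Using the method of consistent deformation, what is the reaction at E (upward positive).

Release the roller at E. Primary structure: cantilever fixed at D.
Downward deflection at the released point E due to the loads:
  point load 161.7 at a = 6.12: Pa²(3L − a)/(6EI) = 15020/EI
Flexibility coefficient — unit upward force at E: δ_{EE} = L³/(3EI) = 114.3/EI.
With EI = 10000 kN·m²: δ_0 = 1.502 m and δ_{EE} = 0.011433 m/kN.
Compatibility — the beam at E must follow the support down by 0.018 m: δ_0 − R_E·δ_{EE} = 0.018, so R_E = (1.502 − 0.018)/0.011433 = 129.8 kN.

R_E = 129.8 kN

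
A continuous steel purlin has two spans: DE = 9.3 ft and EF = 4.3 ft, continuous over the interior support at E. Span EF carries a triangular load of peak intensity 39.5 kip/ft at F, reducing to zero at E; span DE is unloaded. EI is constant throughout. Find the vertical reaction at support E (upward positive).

Insert a hinge at E; M_E is the redundant, and each span becomes simply supported.
Discontinuity in slope at E on the released structure — sum the simple-span end rotations:
  span EF: triangular load, peak 39.5: 7w₀L³/(360EI) = 61.07/EI
  relative rotation θ_0 = (0 + 61.07)/EI = 61.07/EI
A unit hogging moment at E produces rotation L₁/(3EI) + L₂/(3EI) = 4.533/EI.
Compatibility: M_E·(L₁+L₂)/(3EI) = θ_0, giving M_E = 13.47 kip·ft (hogging).
Span DE, ΣM about D with M_E applied at E: R_E^{DE}·9.3 = 0 + 13.47, so R_E^{DE} = 1.448 kip and R_D = 0 − 1.448 = -1.448 kip.
Span EF, ΣM about F: R_E^{EF}·4.3 = 121.7 + 13.47, so R_E^{EF} = 31.44 kip and R_F = 84.92 − 31.44 = 53.48 kip.
R_E = 1.448 + 31.44 = 32.89 kip.

R_E = 32.89 kip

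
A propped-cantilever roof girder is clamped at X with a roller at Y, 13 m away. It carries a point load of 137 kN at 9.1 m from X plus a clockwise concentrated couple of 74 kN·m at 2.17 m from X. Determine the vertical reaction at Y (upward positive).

Take the reaction at Y as the redundant and release it; the primary structure is a cantilever fixed at X.
Primary-structure tip deflection at Y by superposition:
  point load 137 at a = 9.1: Pa²(3L − a)/(6EI) = 56536/EI
  clockwise couple 74 at a = 2.17: M₀a(2L − a)/(2EI) = 1913/EI
  δ_0 = 58449/EI
Flexibility coefficient — unit upward force at Y: δ_{YY} = L³/(3EI) = 732.3/EI.
Compatibility at Y: δ_0 − R_Y·δ_{YY} = 0, so R_Y = 58449/732.3 = 79.81 kN.

R_Y = 79.81 kN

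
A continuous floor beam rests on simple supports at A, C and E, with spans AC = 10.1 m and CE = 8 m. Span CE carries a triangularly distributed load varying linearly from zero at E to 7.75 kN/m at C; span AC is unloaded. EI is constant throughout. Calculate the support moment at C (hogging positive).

Release continuity at C by inserting a hinge; the redundant is the internal moment M_C. The primary structure is two simply-supported spans AC and CE.
Discontinuity in slope at C on the released structure — sum the simple-span end rotations:
  span CE: triangular load, peak 7.75: w₀L³/(45EI) = 88.18/EI
  relative rotation θ_0 = (0 + 88.18)/EI = 88.18/EI
A unit hogging moment at C produces rotation L₁/(3EI) + L₂/(3EI) = 6.033/EI.
Compatibility: M_C·(L₁+L₂)/(3EI) = θ_0, giving M_C = 14.62 kN·m (hogging).

M_C = 14.62 kN·m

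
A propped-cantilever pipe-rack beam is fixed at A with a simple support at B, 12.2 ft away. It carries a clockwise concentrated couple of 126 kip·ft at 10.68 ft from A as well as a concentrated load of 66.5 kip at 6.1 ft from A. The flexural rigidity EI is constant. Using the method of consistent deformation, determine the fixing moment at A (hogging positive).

Release the roller at B. Primary structure: cantilever fixed at A.
Downward deflection at the released point B due to the loads:
  clockwise couple 126 at a = 10.68: M₀a(2L − a)/(2EI) = 9231/EI
  point load 66.5 at a = 6.1: Pa²(3L − a)/(6EI) = 12579/EI
  δ_0 = 21810/EI
Flexibility coefficient — unit upward force at B: δ_{BB} = L³/(3EI) = 605.3/EI.
Compatibility at B: δ_0 − R_B·δ_{BB} = 0, so R_B = 21810/605.3 = 36.03 kip.
Moment equilibrium about A: M_A = Σ(load moments about A) − R_B·L = 531.6 − 36.03×12.2 = 92.05 kip·ft.

M_A = 92.05 kip·ft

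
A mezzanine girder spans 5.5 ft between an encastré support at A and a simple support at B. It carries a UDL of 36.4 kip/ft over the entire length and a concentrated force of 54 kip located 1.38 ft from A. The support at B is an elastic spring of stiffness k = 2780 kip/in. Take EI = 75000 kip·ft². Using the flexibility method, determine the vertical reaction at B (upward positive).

R_B = 76.64 kip

Choose R_B as the redundant. The primary structure is the cantilever fixed at A.
Downward deflection at the released point B due to the loads:
  UDL 36.4: wL⁴/(8EI) = 4164/EI
  point load 54 at a = 1.38: Pa²(3L − a)/(6EI) = 259.2/EI
  δ_0 = 4423/EI
Tip deflection under a unit load at B: L³/(3EI) = 55.46/EI.
With EI = 75000 kip·ft²: δ_0 = 0.058969 ft and δ_{BB} = 0.000739 ft/kip.
Compatibility — the spring shortens by R_B/k under the reaction it provides: δ_0 − R_B·δ_{BB} = R_B/k. With 1/k = 1/(2780×12) ft/kip = 0.00003 ft/kip, R_B = δ_0 / (δ_{BB} + 1/k) = 0.058969 / (0.000739 + 0.00003) = 76.64 kip.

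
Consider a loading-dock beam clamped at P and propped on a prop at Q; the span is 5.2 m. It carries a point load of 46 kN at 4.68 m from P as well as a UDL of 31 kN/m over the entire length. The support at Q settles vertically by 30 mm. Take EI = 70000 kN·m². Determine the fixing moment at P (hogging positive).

Take the reaction at Q as the redundant and release it; the primary structure is a cantilever fixed at P.
Free-end deflection of the primary structure under the applied loading (downward +):
  point load 46 at a = 4.68: Pa²(3L − a)/(6EI) = 1834/EI
  UDL 31: wL⁴/(8EI) = 2833/EI
  δ_0 = 4667/EI
Tip deflection under a unit load at Q: L³/(3EI) = 46.87/EI.
With EI = 70000 kN·m²: δ_0 = 0.06667 m and δ_{QQ} = 0.00067 m/kN.
Compatibility — the beam at Q must follow the support down by 0.03 m: δ_0 − R_Q·δ_{QQ} = 0.03, so R_Q = (0.06667 − 0.03)/0.00067 = 54.77 kN.
Moment equilibrium about P: M_P = Σ(load moments about P) − R_Q·L = 634.4 − 54.77×5.2 = 349.6 kN·m.

M_P = 349.6 kN·m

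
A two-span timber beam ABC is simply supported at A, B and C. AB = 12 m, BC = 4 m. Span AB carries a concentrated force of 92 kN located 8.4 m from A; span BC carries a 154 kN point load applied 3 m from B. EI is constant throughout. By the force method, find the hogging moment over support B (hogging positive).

Release continuity at B by inserting a hinge; the redundant is the internal moment M_B. The primary structure is two simply-supported spans AB and BC.
End slopes at the hinge B, treating each span as simply supported:
  span AB: point load 92 at a = 8.4: Pab(L + a)/(6LEI) = 788.3/EI
  span BC: point load 154 at a = 3: Pab(L + b)/(6LEI) = 96.25/EI
  relative rotation θ_0 = (788.3 + 96.25)/EI = 884.5/EI
A unit hogging moment at B produces rotation L₁/(3EI) + L₂/(3EI) = 5.333/EI.
Compatibility: M_B·(L₁+L₂)/(3EI) = θ_0, giving M_B = 165.8 kN·m (hogging).

M_B = 165.8 kN·m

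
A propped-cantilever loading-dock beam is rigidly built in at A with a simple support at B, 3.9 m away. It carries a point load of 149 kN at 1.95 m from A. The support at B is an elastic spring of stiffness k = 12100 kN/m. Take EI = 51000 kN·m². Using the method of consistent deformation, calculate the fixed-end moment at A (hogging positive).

Release the roller at B. Primary structure: cantilever fixed at A.
Free-end deflection of the primary structure under the applied loading (downward +):
  point load 149 at a = 1.95: Pa²(3L − a)/(6EI) = 920.7/EI
Flexibility coefficient — unit upward force at B: δ_{BB} = L³/(3EI) = 19.77/EI.
With EI = 51000 kN·m²: δ_0 = 0.018053 m and δ_{BB} = 0.000388 m/kN.
Compatibility — the spring shortens by R_B/k under the reaction it provides: δ_0 − R_B·δ_{BB} = R_B/k. With 1/k = 0.000083 m/kN, R_B = δ_0 / (δ_{BB} + 1/k) = 0.018053 / (0.000388 + 0.000083) = 38.38 kN.
Moment equilibrium about A: M_A = Σ(load moments about A) − R_B·L = 290.6 − 38.38×3.9 = 140.9 kN·m.

M_A = 140.9 kN·m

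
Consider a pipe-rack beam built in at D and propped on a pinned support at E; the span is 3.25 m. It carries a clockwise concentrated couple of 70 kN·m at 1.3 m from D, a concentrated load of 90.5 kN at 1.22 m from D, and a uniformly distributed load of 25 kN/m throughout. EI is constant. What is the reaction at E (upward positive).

Take the reaction at E as the redundant and release it; the primary structure is a cantilever fixed at D.
Primary-structure tip deflection at E by superposition:
  clockwise couple 70 at a = 1.3: M₀a(2L − a)/(2EI) = 236.6/EI
  point load 90.5 at a = 1.22: Pa²(3L − a)/(6EI) = 191.5/EI
  UDL 25: wL⁴/(8EI) = 348.6/EI
  δ_0 = 776.7/EI
Tip deflection under a unit load at E: L³/(3EI) = 11.44/EI.
The prop prevents deflection at E: R_E = δ_0/δ_{EE} = 776.7/11.44 = 67.88 kN.

R_E = 67.88 kN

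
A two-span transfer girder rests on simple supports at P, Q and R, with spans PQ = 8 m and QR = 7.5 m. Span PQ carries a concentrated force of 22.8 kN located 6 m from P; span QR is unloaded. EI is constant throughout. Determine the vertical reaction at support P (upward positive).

R_P = 3.769 kN

Take M_Q as the redundant. Released structure: two simple spans PQ and QR with a hinge at Q.
End slopes at the hinge Q, treating each span as simply supported:
  span PQ: point load 22.8 at a = 6: Pab(L + a)/(6LEI) = 79.8/EI
  relative rotation θ_0 = (79.8 + 0)/EI = 79.8/EI
A unit hogging moment at Q produces rotation L₁/(3EI) + L₂/(3EI) = 5.167/EI.
Slope continuity at Q: θ_0 = M_Q·5.167/EI, so M_Q = 79.8/5.167 = 15.45 kN·m (hogging).
Span PQ, ΣM about P with M_Q applied at Q: R_Q^{PQ}·8 = 136.8 + 15.45, so R_Q^{PQ} = 19.03 kN and R_P = 22.8 − 19.03 = 3.769 kN.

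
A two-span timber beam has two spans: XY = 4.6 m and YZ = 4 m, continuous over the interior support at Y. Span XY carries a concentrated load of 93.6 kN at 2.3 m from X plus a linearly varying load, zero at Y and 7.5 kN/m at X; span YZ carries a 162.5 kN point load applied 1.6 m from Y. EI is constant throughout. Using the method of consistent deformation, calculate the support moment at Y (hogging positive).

M_Y = 106.2 kN·m

Insert a hinge at Y; M_Y is the redundant, and each span becomes simply supported.
End slopes at the hinge Y, treating each span as simply supported:
  span XY: point load 93.6 at a = 2.3: Pab(L + a)/(6LEI) = 123.8/EI
  span XY: triangular load, peak 7.5: 7w₀L³/(360EI) = 14.19/EI
  span YZ: point load 162.5 at a = 1.6: Pab(L + b)/(6LEI) = 166.4/EI
  relative rotation θ_0 = (138 + 166.4)/EI = 304.4/EI
A unit hogging moment at Y produces rotation L₁/(3EI) + L₂/(3EI) = 2.867/EI.
Slope continuity at Y: θ_0 = M_Y·2.867/EI, so M_Y = 304.4/2.867 = 106.2 kN·m (hogging).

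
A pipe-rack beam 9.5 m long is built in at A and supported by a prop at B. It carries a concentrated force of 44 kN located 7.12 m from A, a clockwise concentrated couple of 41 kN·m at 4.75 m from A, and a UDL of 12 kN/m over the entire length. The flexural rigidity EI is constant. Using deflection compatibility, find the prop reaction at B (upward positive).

R_B = 75.42 kN

Take the reaction at B as the redundant and release it; the primary structure is a cantilever fixed at A.
Deflection at B on the released cantilever, summing each load's contribution:
  point load 44 at a = 7.12: Pa²(3L − a)/(6EI) = 7948/EI
  clockwise couple 41 at a = 4.75: M₀a(2L − a)/(2EI) = 1388/EI
  UDL 12: wL⁴/(8EI) = 12218/EI
  δ_0 = 21553/EI
Flexibility coefficient — unit upward force at B: δ_{BB} = L³/(3EI) = 285.8/EI.
The prop prevents deflection at B: R_B = δ_0/δ_{BB} = 21553/285.8 = 75.42 kN.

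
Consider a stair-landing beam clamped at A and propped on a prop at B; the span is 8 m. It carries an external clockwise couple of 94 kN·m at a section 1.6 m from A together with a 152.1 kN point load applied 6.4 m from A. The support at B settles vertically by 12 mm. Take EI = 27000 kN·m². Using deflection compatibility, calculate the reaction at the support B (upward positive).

R_B = 111.5 kN

Release the roller at B. Primary structure: cantilever fixed at A.
Downward deflection at the released point B due to the loads:
  clockwise couple 94 at a = 1.6: M₀a(2L − a)/(2EI) = 1083/EI
  point load 152.1 at a = 6.4: Pa²(3L − a)/(6EI) = 18275/EI
  δ_0 = 19358/EI
Tip deflection under a unit load at B: L³/(3EI) = 170.7/EI.
With EI = 27000 kN·m²: δ_0 = 0.71695 m and δ_{BB} = 0.006321 m/kN.
Compatibility — the beam at B must follow the support down by 0.012 m: δ_0 − R_B·δ_{BB} = 0.012, so R_B = (0.71695 − 0.012)/0.006321 = 111.5 kN.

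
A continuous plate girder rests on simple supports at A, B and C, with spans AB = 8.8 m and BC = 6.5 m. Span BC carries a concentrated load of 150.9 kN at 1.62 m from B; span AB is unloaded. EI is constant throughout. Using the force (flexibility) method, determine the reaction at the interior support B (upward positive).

Take M_B as the redundant. Released structure: two simple spans AB and BC with a hinge at B.
Rotations at B on the released spans (each span's end-slope, ×1/EI):
  span BC: point load 150.9 at a = 1.62: Pab(L + b)/(6LEI) = 348.1/EI
  relative rotation θ_0 = (0 + 348.1)/EI = 348.1/EI
A unit hogging moment at B produces rotation L₁/(3EI) + L₂/(3EI) = 5.1/EI.
Slope continuity at B: θ_0 = M_B·5.1/EI, so M_B = 348.1/5.1 = 68.25 kN·m (hogging).
Span AB, ΣM about A with M_B applied at B: R_B^{AB}·8.8 = 0 + 68.25, so R_B^{AB} = 7.756 kN and R_A = 0 − 7.756 = -7.756 kN.
Span BC, ΣM about C: R_B^{BC}·6.5 = 736.4 + 68.25, so R_B^{BC} = 123.8 kN and R_C = 150.9 − 123.8 = 27.11 kN.
R_B = 7.756 + 123.8 = 131.5 kN.

R_B = 131.5 kN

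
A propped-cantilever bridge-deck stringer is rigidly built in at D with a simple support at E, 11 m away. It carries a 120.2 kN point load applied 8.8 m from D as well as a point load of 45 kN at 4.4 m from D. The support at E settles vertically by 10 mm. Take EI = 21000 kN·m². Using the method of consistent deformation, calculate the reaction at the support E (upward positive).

R_E = 93.51 kN

Release the roller at E. Primary structure: cantilever fixed at D.
Primary-structure tip deflection at E by superposition:
  point load 120.2 at a = 8.8: Pa²(3L − a)/(6EI) = 37543/EI
  point load 45 at a = 4.4: Pa²(3L − a)/(6EI) = 4153/EI
  δ_0 = 41696/EI
Tip deflection under a unit load at E: L³/(3EI) = 443.7/EI.
With EI = 21000 kN·m²: δ_0 = 1.9855 m and δ_{EE} = 0.021127 m/kN.
Compatibility — the beam at E must follow the support down by 0.01 m: δ_0 − R_E·δ_{EE} = 0.01, so R_E = (1.9855 − 0.01)/0.021127 = 93.51 kN.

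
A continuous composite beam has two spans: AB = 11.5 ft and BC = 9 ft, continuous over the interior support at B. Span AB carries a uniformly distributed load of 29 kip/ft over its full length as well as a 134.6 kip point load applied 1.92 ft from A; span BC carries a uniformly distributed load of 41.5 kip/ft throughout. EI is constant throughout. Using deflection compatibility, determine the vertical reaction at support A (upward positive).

Insert a hinge at B; M_B is the redundant, and each span becomes simply supported.
Rotations at B on the released spans (each span's end-slope, ×1/EI):
  span AB: UDL 29: wL³/(24EI) = 1838/EI
  span AB: point load 134.6 at a = 1.92: Pab(L + a)/(6LEI) = 481.5/EI
  span BC: UDL 41.5: wL³/(24EI) = 1261/EI
  relative rotation θ_0 = (2319 + 1261)/EI = 3580/EI
A unit hogging moment at B produces rotation L₁/(3EI) + L₂/(3EI) = 6.833/EI.
Compatibility: M_B·(L₁+L₂)/(3EI) = θ_0, giving M_B = 523.9 kip·ft (hogging).
Span AB, ΣM about A with M_B applied at B: R_B^{AB}·11.5 = 2176 + 523.9, so R_B^{AB} = 234.8 kip and R_A = 468.1 − 234.8 = 233.3 kip.

R_A = 233.3 kip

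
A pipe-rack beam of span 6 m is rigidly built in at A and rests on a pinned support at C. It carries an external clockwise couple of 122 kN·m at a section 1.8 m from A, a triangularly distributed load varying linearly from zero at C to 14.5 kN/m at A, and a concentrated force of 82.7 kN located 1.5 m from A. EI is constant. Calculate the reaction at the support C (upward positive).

R_C = 31.36 kN

Release the roller at C. Primary structure: cantilever fixed at A.
Downward deflection at the released point C due to the loads:
  clockwise couple 122 at a = 1.8: M₀a(2L − a)/(2EI) = 1120/EI
  triangular load, peak 14.5 at the fixed end: w₀L⁴/(30EI) = 626.4/EI
  point load 82.7 at a = 1.5: Pa²(3L − a)/(6EI) = 511.7/EI
  δ_0 = 2258/EI
Tip deflection under a unit load at C: L³/(3EI) = 72/EI.
The prop prevents deflection at C: R_C = δ_0/δ_{CC} = 2258/72 = 31.36 kN.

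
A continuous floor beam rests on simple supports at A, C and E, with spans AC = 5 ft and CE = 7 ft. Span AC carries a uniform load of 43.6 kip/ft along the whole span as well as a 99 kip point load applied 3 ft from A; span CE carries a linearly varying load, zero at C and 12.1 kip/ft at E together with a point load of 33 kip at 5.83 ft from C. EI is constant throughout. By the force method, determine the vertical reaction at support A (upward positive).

Release continuity at C by inserting a hinge; the redundant is the internal moment M_C. The primary structure is two simply-supported spans AC and CE.
End slopes at the hinge C, treating each span as simply supported:
  span AC: UDL 43.6: wL³/(24EI) = 227.1/EI
  span AC: point load 99 at a = 3: Pab(L + a)/(6LEI) = 158.4/EI
  span CE: triangular load, peak 12.1: 7w₀L³/(360EI) = 80.7/EI
  span CE: point load 33 at a = 5.83: Pab(L + b)/(6LEI) = 43.79/EI
  relative rotation θ_0 = (385.5 + 124.5)/EI = 510/EI
A unit hogging moment at C produces rotation L₁/(3EI) + L₂/(3EI) = 4/EI.
Slope continuity at C: θ_0 = M_C·4/EI, so M_C = 510/4 = 127.5 kip·ft (hogging).
Span AC, ΣM about A with M_C applied at C: R_C^{AC}·5 = 842 + 127.5, so R_C^{AC} = 193.9 kip and R_A = 317 − 193.9 = 123.1 kip.

R_A = 123.1 kip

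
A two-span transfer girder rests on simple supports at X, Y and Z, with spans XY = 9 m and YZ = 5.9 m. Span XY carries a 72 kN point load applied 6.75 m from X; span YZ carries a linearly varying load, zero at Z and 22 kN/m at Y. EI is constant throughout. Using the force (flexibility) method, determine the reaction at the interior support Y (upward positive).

Take M_Y as the redundant. Released structure: two simple spans XY and YZ with a hinge at Y.
End slopes at the hinge Y, treating each span as simply supported:
  span XY: point load 72 at a = 6.75: Pab(L + a)/(6LEI) = 318.9/EI
  span YZ: triangular load, peak 22: w₀L³/(45EI) = 100.4/EI
  relative rotation θ_0 = (318.9 + 100.4)/EI = 419.3/EI
A unit hogging moment at Y produces rotation L₁/(3EI) + L₂/(3EI) = 4.967/EI.
Slope continuity at Y: θ_0 = M_Y·4.967/EI, so M_Y = 419.3/4.967 = 84.43 kN·m (hogging).
Span XY, ΣM about X with M_Y applied at Y: R_Y^{XY}·9 = 486 + 84.43, so R_Y^{XY} = 63.38 kN and R_X = 72 − 63.38 = 8.619 kN.
Span YZ, ΣM about Z: R_Y^{YZ}·5.9 = 255.3 + 84.43, so R_Y^{YZ} = 57.58 kN and R_Z = 64.9 − 57.58 = 7.323 kN.
R_Y = 63.38 + 57.58 = 121 kN.

R_Y = 121 kN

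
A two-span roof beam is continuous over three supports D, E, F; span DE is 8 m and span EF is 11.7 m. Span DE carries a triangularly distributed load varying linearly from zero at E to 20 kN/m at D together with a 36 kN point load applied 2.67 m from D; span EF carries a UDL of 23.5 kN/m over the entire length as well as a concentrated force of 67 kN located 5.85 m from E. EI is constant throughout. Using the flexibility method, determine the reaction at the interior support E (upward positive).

Insert a hinge at E; M_E is the redundant, and each span becomes simply supported.
End slopes at the hinge E, treating each span as simply supported:
  span DE: triangular load, peak 20: 7w₀L³/(360EI) = 199.1/EI
  span DE: point load 36 at a = 2.67: Pab(L + a)/(6LEI) = 113.9/EI
  span EF: UDL 23.5: wL³/(24EI) = 1568/EI
  span EF: point load 67 at a = 5.85: Pab(L + b)/(6LEI) = 573.2/EI
  relative rotation θ_0 = (313 + 2141)/EI = 2454/EI
A unit hogging moment at E produces rotation L₁/(3EI) + L₂/(3EI) = 6.567/EI.
Slope continuity at E: θ_0 = M_E·6.567/EI, so M_E = 2454/6.567 = 373.8 kN·m (hogging).
Span DE, ΣM about D with M_E applied at E: R_E^{DE}·8 = 309.5 + 373.8, so R_E^{DE} = 85.4 kN and R_D = 116 − 85.4 = 30.6 kN.
Span EF, ΣM about F: R_E^{EF}·11.7 = 2000 + 373.8, so R_E^{EF} = 202.9 kN and R_F = 341.9 − 202.9 = 139 kN.
R_E = 85.4 + 202.9 = 288.3 kN.

R_E = 288.3 kN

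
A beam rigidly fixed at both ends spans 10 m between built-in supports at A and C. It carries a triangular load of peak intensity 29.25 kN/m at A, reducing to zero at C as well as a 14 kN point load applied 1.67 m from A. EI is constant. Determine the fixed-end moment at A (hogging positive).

M_A = 162.5 kN·m

Take the two fixed-end moments M_A, M_C as redundants; the released structure is the simple span AC.
End rotations of the released simple span under the applied load (×1/EI):
  at A: triangular load, peak 29.25: w₀L³/(45EI) = 650/EI
  at C: triangular load, peak 29.25: 7w₀L³/(360EI) = 568.8/EI
  at A: point load 14 at a = 1.67: Pab(L + b)/(6LEI) = 59.5/EI
  at C: point load 14 at a = 1.67: Pab(L + a)/(6LEI) = 37.88/EI
  θ_A0 = 709.5/EI,  θ_C0 = 606.6/EI
Flexibility coefficients: a unit moment at one end gives L/(3EI) there and L/(6EI) at the far end, so f₁₁ = f₂₂ = 3.333/EI and f₁₂ = f₂₁ = 1.667/EI.
Compatibility — zero rotation at each built-in end:
  3.333 M_A + 1.667 M_C = 709.5
  1.667 M_A + 3.333 M_C = 606.6
Solving the pair gives M_A = 162.5 kN·m and M_C = 100.8 kN·m (hogging).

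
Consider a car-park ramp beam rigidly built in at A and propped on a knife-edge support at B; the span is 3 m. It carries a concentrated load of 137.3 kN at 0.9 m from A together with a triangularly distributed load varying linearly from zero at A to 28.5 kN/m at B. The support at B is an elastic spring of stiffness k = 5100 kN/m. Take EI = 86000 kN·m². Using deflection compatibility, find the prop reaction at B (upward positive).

R_B = 13.99 kN

Choose R_B as the redundant. The primary structure is the cantilever fixed at A.
Free-end deflection of the primary structure under the applied loading (downward +):
  point load 137.3 at a = 0.9: Pa²(3L − a)/(6EI) = 150.1/EI
  triangular load, peak 28.5 at the free end: 11w₀L⁴/(120EI) = 211.6/EI
  δ_0 = 361.8/EI
Flexibility coefficient — unit upward force at B: δ_{BB} = L³/(3EI) = 9/EI.
With EI = 86000 kN·m²: δ_0 = 0.004206 m and δ_{BB} = 0.000105 m/kN.
Compatibility — the spring shortens by R_B/k under the reaction it provides: δ_0 − R_B·δ_{BB} = R_B/k. With 1/k = 0.000196 m/kN, R_B = δ_0 / (δ_{BB} + 1/k) = 0.004206 / (0.000105 + 0.000196) = 13.99 kN.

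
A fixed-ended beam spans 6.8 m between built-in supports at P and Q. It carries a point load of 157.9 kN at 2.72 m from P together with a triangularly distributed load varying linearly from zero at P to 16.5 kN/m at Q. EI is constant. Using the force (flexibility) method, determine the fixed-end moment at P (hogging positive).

M_P = 180 kN·m

Take the two fixed-end moments M_P, M_Q as redundants; the released structure is the simple span PQ.
Simple-span end rotations at P and Q under the given loads:
  at P: point load 157.9 at a = 2.72: Pab(L + b)/(6LEI) = 467.3/EI
  at Q: point load 157.9 at a = 2.72: Pab(L + a)/(6LEI) = 408.9/EI
  at P: triangular load, peak 16.5: 7w₀L³/(360EI) = 100.9/EI
  at Q: triangular load, peak 16.5: w₀L³/(45EI) = 115.3/EI
  θ_P0 = 568.2/EI,  θ_Q0 = 524.2/EI
Flexibility coefficients: a unit moment at one end gives L/(3EI) there and L/(6EI) at the far end, so f₁₁ = f₂₂ = 2.267/EI and f₁₂ = f₂₁ = 1.133/EI.
Compatibility — zero rotation at each built-in end:
  2.267 M_P + 1.133 M_Q = 568.2
  1.133 M_P + 2.267 M_Q = 524.2
Solving the pair gives M_P = 180 kN·m and M_Q = 141.2 kN·m (hogging).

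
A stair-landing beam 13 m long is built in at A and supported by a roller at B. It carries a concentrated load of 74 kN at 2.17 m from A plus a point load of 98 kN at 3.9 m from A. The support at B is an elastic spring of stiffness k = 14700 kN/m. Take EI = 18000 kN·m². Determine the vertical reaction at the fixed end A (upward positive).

R_A = 157.2 kN

Remove the prop at B; the released (primary) structure is a cantilever built in at A.
Free-end deflection of the primary structure under the applied loading (downward +):
  point load 74 at a = 2.17: Pa²(3L − a)/(6EI) = 2139/EI
  point load 98 at a = 3.9: Pa²(3L − a)/(6EI) = 8720/EI
  δ_0 = 10859/EI
Flexibility coefficient — unit upward force at B: δ_{BB} = L³/(3EI) = 732.3/EI.
With EI = 18000 kN·m²: δ_0 = 0.60327 m and δ_{BB} = 0.040685 m/kN.
Compatibility — the spring shortens by R_B/k under the reaction it provides: δ_0 − R_B·δ_{BB} = R_B/k. With 1/k = 0.000068 m/kN, R_B = δ_0 / (δ_{BB} + 1/k) = 0.60327 / (0.040685 + 0.000068) = 14.8 kN.
Vertical equilibrium: R_A = ΣP − R_B = 172 − 14.8 = 157.2 kN.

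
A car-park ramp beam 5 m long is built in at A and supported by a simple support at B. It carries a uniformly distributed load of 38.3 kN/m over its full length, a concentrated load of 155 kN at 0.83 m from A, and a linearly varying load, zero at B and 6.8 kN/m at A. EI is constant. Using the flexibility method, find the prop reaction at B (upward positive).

Take the reaction at B as the redundant and release it; the primary structure is a cantilever fixed at A.
Downward deflection at the released point B due to the loads:
  UDL 38.3: wL⁴/(8EI) = 2992/EI
  point load 155 at a = 0.83: Pa²(3L − a)/(6EI) = 252.2/EI
  triangular load, peak 6.8 at the fixed end: w₀L⁴/(30EI) = 141.7/EI
  δ_0 = 3386/EI
Tip deflection under a unit load at B: L³/(3EI) = 41.67/EI.
The prop prevents deflection at B: R_B = δ_0/δ_{BB} = 3386/41.67 = 81.26 kN.

R_B = 81.26 kN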